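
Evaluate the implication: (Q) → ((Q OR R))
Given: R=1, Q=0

Antecedent (Q) = 0; consequent ((Q OR R)) = 1.
0 → 1 = 1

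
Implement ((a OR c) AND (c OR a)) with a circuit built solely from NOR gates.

((((a NOR c) NOR (a NOR c)) NOR ((a NOR c) NOR (a NOR c))) NOR (((c NOR a) NOR (c NOR a)) NOR ((c NOR a) NOR (c NOR a))))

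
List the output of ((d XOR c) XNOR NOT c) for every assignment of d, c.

d | c | Output
--------------
0 | 0 | 0
0 | 1 | 0
1 | 0 | 1
1 | 1 | 1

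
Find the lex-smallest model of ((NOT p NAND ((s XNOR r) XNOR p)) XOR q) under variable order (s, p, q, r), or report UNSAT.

s=0, p=0, q=0, r=0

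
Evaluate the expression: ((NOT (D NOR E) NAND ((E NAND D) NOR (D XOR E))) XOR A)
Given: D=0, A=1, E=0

Substituting: ((NOT (0 NOR 0) NAND ((0 NAND 0) NOR (0 XOR 0))) XOR 1)
= 0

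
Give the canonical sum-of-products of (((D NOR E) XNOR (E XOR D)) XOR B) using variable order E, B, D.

Σm(2, 3, 5, 6) = (NOT E AND B AND NOT D) OR (NOT E AND B AND D) OR (E AND NOT B AND D) OR (E AND B AND NOT D)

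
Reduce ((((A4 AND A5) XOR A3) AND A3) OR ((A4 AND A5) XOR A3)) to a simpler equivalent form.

By absorption (E OR (E AND v) = E):
= ((A4 AND A5) XOR A3)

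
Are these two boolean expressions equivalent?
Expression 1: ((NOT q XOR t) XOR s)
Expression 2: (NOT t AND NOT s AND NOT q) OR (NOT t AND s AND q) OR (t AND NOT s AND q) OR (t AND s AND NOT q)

Yes, they are equivalent — the two output columns agree on all 8 assignments:
t | s | q | Expression 1 | Expression 2
---------------------------------------
0 | 0 | 0 | 1 | 1
0 | 0 | 1 | 0 | 0
0 | 1 | 0 | 0 | 0
0 | 1 | 1 | 1 | 1
1 | 0 | 0 | 0 | 0
1 | 0 | 1 | 1 | 1
1 | 1 | 0 | 1 | 1
1 | 1 | 1 | 0 | 0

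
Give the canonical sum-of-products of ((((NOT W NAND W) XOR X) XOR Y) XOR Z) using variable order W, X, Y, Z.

Σm(0, 3, 5, 6, 8, 11, 13, 14) = (NOT W AND NOT X AND NOT Y AND NOT Z) OR (NOT W AND NOT X AND Y AND Z) OR (NOT W AND X AND NOT Y AND Z) OR (NOT W AND X AND Y AND NOT Z) OR (W AND NOT X AND NOT Y AND NOT Z) OR (W AND NOT X AND Y AND Z) OR (W AND X AND NOT Y AND Z) OR (W AND X AND Y AND NOT Z)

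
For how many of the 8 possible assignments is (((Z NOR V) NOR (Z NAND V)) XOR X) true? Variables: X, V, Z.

Satisfying assignments: (0,1,1), (1,0,0), (1,0,1), (1,1,0)
Count: 4 out of 8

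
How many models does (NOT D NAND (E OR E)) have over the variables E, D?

Satisfying assignments: (0,0), (0,1), (1,1)
Count: 3 out of 4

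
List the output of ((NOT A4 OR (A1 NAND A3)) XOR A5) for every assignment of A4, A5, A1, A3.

A4 | A5 | A1 | A3 | Output
--------------------------
0 | 0 | 0 | 0 | 1
0 | 0 | 0 | 1 | 1
0 | 0 | 1 | 0 | 1
0 | 0 | 1 | 1 | 1
0 | 1 | 0 | 0 | 0
0 | 1 | 0 | 1 | 0
0 | 1 | 1 | 0 | 0
0 | 1 | 1 | 1 | 0
1 | 0 | 0 | 0 | 1
1 | 0 | 0 | 1 | 1
1 | 0 | 1 | 0 | 1
1 | 0 | 1 | 1 | 0
1 | 1 | 0 | 0 | 0
1 | 1 | 0 | 1 | 0
1 | 1 | 1 | 0 | 0
1 | 1 | 1 | 1 | 1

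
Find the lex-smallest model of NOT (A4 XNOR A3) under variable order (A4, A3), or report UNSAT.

A4=0, A3=1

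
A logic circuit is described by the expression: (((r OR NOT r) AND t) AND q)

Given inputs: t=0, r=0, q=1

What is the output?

Substituting: (((0 OR NOT 0) AND 0) AND 1)
= 0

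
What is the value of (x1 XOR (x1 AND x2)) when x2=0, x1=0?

Substituting: (0 XOR (0 AND 0))
= 0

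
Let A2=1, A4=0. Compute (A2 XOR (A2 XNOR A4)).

Substituting: (1 XOR (1 XNOR 0))
= 1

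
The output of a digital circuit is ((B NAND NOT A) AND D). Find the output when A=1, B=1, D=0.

Substituting: ((1 NAND NOT 1) AND 0)
= 0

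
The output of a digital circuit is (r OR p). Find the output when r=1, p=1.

Substituting: (1 OR 1)
= 1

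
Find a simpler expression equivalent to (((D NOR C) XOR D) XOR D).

By XOR self-cancellation ((E XOR v) XOR v = E):
= (D NOR C)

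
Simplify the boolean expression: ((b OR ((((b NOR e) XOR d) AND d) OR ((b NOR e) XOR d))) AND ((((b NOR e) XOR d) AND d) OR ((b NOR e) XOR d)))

By absorption (E AND (E OR v) = E) then absorption (E OR (E AND v) = E):
= ((b NOR e) XOR d)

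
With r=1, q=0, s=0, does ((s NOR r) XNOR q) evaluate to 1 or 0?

Substituting: ((0 NOR 1) XNOR 0)
= 1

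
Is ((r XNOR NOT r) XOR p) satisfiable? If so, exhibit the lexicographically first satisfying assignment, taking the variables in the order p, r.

p=1, r=0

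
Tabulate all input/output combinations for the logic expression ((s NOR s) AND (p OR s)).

p | s | Output
--------------
0 | 0 | 0
0 | 1 | 0
1 | 0 | 1
1 | 1 | 0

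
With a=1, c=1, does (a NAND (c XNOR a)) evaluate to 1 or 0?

Substituting: (1 NAND (1 XNOR 1))
= 0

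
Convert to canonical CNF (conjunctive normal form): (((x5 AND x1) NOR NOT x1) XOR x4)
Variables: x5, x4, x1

(x5 OR x4 OR x1) AND (x5 OR NOT x4 OR NOT x1) AND (NOT x5 OR x4 OR x1) AND (NOT x5 OR x4 OR NOT x1)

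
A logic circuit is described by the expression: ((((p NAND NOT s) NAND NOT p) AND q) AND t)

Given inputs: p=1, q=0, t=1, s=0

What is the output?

Substituting: ((((1 NAND NOT 0) NAND NOT 1) AND 0) AND 1)
= 0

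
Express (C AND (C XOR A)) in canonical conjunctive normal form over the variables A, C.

(A OR C) AND (NOT A OR C) AND (NOT A OR NOT C)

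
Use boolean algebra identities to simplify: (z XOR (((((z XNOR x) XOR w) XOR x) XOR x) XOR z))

By XOR self-cancellation ((E XOR v) XOR v = E) then XOR self-cancellation ((E XOR v) XOR v = E):
= ((z XNOR x) XOR w)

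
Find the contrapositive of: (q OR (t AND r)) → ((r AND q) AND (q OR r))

Contrapositive: NOT ((r AND q) AND (q OR r)) → NOT (q OR (t AND r))
Note: A statement and its contrapositive are logically equivalent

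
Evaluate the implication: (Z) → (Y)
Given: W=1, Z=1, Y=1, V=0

Antecedent (Z) = 1; consequent (Y) = 1.
1 → 1 = 1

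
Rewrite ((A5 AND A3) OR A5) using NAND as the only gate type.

((((A5 NAND A3) NAND (A5 NAND A3)) NAND ((A5 NAND A3) NAND (A5 NAND A3))) NAND (A5 NAND A5))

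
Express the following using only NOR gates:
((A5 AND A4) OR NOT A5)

((((A5 NOR A5) NOR (A4 NOR A4)) NOR (A5 NOR A5)) NOR (((A5 NOR A5) NOR (A4 NOR A4)) NOR (A5 NOR A5)))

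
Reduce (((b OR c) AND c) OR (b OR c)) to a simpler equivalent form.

By absorption (E OR (E AND v) = E):
= (b OR c)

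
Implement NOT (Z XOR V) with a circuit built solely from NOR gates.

(((((Z NOR V) NOR (Z NOR V)) NOR ((Z NOR V) NOR (Z NOR V))) NOR ((((Z NOR Z) NOR (V NOR V)) NOR ((Z NOR Z) NOR (V NOR V))) NOR (((Z NOR Z) NOR (V NOR V)) NOR ((Z NOR Z) NOR (V NOR V))))) NOR ((((Z NOR V) NOR (Z NOR V)) NOR ((Z NOR V) NOR (Z NOR V))) NOR ((((Z NOR Z) NOR (V NOR V)) NOR ((Z NOR Z) NOR (V NOR V))) NOR (((Z NOR Z) NOR (V NOR V)) NOR ((Z NOR Z) NOR (V NOR V))))))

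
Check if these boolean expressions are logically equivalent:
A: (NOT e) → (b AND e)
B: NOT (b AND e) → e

Yes, Contrapositive is always equivalent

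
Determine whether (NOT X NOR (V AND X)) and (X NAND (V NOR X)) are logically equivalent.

No. Counterexample: with X=0, V=0, Expression 1 = 0 but Expression 2 = 1.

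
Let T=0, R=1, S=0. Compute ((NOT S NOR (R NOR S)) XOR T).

Substituting: ((NOT 0 NOR (1 NOR 0)) XOR 0)
= 0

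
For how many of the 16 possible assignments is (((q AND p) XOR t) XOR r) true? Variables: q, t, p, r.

Satisfying assignments: (0,0,0,1), (0,0,1,1), (0,1,0,0), (0,1,1,0), (1,0,0,1), (1,0,1,0), (1,1,0,0), (1,1,1,1)
Count: 8 out of 16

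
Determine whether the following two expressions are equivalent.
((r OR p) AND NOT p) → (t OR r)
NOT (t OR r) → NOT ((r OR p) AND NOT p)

Yes, Contrapositive is always equivalent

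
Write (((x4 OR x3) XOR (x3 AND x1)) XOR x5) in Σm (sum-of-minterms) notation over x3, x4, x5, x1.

Σm(2, 3, 4, 5, 8, 11, 12, 15) = (NOT x3 AND NOT x4 AND x5 AND NOT x1) OR (NOT x3 AND NOT x4 AND x5 AND x1) OR (NOT x3 AND x4 AND NOT x5 AND NOT x1) OR (NOT x3 AND x4 AND NOT x5 AND x1) OR (x3 AND NOT x4 AND NOT x5 AND NOT x1) OR (x3 AND NOT x4 AND x5 AND x1) OR (x3 AND x4 AND NOT x5 AND NOT x1) OR (x3 AND x4 AND x5 AND x1)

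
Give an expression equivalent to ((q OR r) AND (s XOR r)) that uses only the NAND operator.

((((q NAND q) NAND (r NAND r)) NAND ((s NAND (s NAND r)) NAND (r NAND (s NAND r)))) NAND (((q NAND q) NAND (r NAND r)) NAND ((s NAND (s NAND r)) NAND (r NAND (s NAND r)))))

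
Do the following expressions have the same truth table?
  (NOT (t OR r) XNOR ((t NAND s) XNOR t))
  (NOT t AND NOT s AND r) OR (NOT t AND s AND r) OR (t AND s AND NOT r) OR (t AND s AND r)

Yes, they are equivalent — the two output columns agree on all 8 assignments:
t | s | r | Expression 1 | Expression 2
---------------------------------------
0 | 0 | 0 | 0 | 0
0 | 0 | 1 | 1 | 1
0 | 1 | 0 | 0 | 0
0 | 1 | 1 | 1 | 1
1 | 0 | 0 | 0 | 0
1 | 0 | 1 | 0 | 0
1 | 1 | 0 | 1 | 1
1 | 1 | 1 | 1 | 1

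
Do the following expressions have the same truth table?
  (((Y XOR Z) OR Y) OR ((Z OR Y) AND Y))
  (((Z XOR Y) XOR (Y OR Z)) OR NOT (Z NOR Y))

Yes, they are equivalent — the two output columns agree on all 4 assignments:
Y | Z | Expression 1 | Expression 2
-----------------------------------
0 | 0 | 0 | 0
0 | 1 | 1 | 1
1 | 0 | 1 | 1
1 | 1 | 1 | 1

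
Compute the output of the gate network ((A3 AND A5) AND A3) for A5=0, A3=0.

Substituting: ((0 AND 0) AND 0)
= 0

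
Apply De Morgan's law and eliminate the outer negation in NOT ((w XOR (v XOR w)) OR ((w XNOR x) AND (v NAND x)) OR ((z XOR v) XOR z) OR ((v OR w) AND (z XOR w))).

NOT (w XOR (v XOR w)) AND NOT ((w XNOR x) AND (v NAND x)) AND NOT ((z XOR v) XOR z) AND NOT ((v OR w) AND (z XOR w))
De Morgan's: NOT(OR of terms) = AND of negations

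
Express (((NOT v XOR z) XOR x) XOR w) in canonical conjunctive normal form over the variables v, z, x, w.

(v OR z OR x OR NOT w) AND (v OR z OR NOT x OR w) AND (v OR NOT z OR x OR w) AND (v OR NOT z OR NOT x OR NOT w) AND (NOT v OR z OR x OR w) AND (NOT v OR z OR NOT x OR NOT w) AND (NOT v OR NOT z OR x OR NOT w) AND (NOT v OR NOT z OR NOT x OR w)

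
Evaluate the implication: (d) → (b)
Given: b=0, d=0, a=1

Antecedent (d) = 0; consequent (b) = 0.
0 → 0 = 1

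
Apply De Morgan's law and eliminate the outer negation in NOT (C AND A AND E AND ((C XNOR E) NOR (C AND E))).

NOT C OR NOT A OR NOT E OR NOT ((C XNOR E) NOR (C AND E))
De Morgan's: NOT(AND of terms) = OR of negations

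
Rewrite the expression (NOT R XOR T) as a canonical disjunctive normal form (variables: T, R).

(NOT T AND NOT R) OR (T AND R)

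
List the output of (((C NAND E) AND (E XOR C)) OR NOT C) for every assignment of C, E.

C | E | Output
--------------
0 | 0 | 1
0 | 1 | 1
1 | 0 | 1
1 | 1 | 0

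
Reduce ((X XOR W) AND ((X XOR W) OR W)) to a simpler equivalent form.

By absorption (E AND (E OR v) = E):
= (X XOR W)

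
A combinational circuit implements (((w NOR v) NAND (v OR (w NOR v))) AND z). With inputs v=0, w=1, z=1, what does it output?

Substituting: (((1 NOR 0) NAND (0 OR (1 NOR 0))) AND 1)
= 1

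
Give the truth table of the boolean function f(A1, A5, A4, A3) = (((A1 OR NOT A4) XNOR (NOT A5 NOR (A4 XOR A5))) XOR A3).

A1 | A5 | A4 | A3 | Output
--------------------------
0 | 0 | 0 | 0 | 0
0 | 0 | 0 | 1 | 1
0 | 0 | 1 | 0 | 1
0 | 0 | 1 | 1 | 0
0 | 1 | 0 | 0 | 0
0 | 1 | 0 | 1 | 1
0 | 1 | 1 | 0 | 0
0 | 1 | 1 | 1 | 1
1 | 0 | 0 | 0 | 0
1 | 0 | 0 | 1 | 1
1 | 0 | 1 | 0 | 0
1 | 0 | 1 | 1 | 1
1 | 1 | 0 | 0 | 0
1 | 1 | 0 | 1 | 1
1 | 1 | 1 | 0 | 1
1 | 1 | 1 | 1 | 0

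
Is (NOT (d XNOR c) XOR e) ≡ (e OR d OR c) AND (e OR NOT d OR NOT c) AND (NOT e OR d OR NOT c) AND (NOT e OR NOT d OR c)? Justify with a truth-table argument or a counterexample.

Yes, they are equivalent — the two output columns agree on all 8 assignments:
e | d | c | Expression 1 | Expression 2
---------------------------------------
0 | 0 | 0 | 0 | 0
0 | 0 | 1 | 1 | 1
0 | 1 | 0 | 1 | 1
0 | 1 | 1 | 0 | 0
1 | 0 | 0 | 1 | 1
1 | 0 | 1 | 0 | 0
1 | 1 | 0 | 0 | 0
1 | 1 | 1 | 1 | 1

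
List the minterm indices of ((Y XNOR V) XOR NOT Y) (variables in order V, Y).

Σm(2, 3) = (V AND NOT Y) OR (V AND Y)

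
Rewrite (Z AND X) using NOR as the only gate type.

((Z NOR Z) NOR (X NOR X))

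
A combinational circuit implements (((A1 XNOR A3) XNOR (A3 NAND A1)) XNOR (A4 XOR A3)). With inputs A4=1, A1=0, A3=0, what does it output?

Substituting: (((0 XNOR 0) XNOR (0 NAND 0)) XNOR (1 XOR 0))
= 1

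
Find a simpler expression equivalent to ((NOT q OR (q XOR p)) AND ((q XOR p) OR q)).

By distribution ((E OR v) AND (E OR NOT v) = E):
= (q XOR p)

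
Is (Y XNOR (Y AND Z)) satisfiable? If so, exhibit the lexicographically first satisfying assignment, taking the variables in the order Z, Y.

Z=0, Y=0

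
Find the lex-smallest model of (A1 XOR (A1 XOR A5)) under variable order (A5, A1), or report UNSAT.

A5=1, A1=0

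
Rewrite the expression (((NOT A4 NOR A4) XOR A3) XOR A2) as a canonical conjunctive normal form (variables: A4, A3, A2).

(A4 OR A3 OR A2) AND (A4 OR NOT A3 OR NOT A2) AND (NOT A4 OR A3 OR A2) AND (NOT A4 OR NOT A3 OR NOT A2)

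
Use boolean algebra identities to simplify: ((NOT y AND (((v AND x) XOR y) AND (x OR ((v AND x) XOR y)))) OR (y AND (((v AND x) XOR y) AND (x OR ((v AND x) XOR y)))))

By distribution ((E AND v) OR (E AND NOT v) = E) then absorption (E AND (E OR v) = E):
= ((v AND x) XOR y)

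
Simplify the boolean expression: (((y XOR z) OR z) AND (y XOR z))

By absorption (E AND (E OR v) = E):
= (y XOR z)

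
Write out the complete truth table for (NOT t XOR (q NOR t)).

t | q | Output
--------------
0 | 0 | 0
0 | 1 | 1
1 | 0 | 0
1 | 1 | 0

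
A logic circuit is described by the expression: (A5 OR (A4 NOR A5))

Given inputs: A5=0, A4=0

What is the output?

Substituting: (0 OR (0 NOR 0))
= 1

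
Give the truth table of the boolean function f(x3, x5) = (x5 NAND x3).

x3 | x5 | Output
----------------
0 | 0 | 1
0 | 1 | 1
1 | 0 | 1
1 | 1 | 0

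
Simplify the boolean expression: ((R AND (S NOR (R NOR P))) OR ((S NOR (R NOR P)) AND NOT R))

By distribution ((E AND v) OR (E AND NOT v) = E):
= (S NOR (R NOR P))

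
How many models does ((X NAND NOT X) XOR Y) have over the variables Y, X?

Satisfying assignments: (0,0), (0,1)
Count: 2 out of 4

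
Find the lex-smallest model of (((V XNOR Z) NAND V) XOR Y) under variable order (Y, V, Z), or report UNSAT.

Y=0, V=0, Z=0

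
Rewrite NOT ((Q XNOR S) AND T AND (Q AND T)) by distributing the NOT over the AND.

NOT (Q XNOR S) OR NOT T OR NOT (Q AND T)
De Morgan's: NOT(AND of terms) = OR of negations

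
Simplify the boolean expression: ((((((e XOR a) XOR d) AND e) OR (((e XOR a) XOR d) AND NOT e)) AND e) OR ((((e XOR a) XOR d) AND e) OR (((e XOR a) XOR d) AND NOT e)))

By absorption (E OR (E AND v) = E) then distribution ((E AND v) OR (E AND NOT v) = E):
= ((e XOR a) XOR d)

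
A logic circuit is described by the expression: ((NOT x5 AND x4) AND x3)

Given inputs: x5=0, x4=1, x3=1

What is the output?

Substituting: ((NOT 0 AND 1) AND 1)
= 1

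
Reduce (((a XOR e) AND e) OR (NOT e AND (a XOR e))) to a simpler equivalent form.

By distribution ((E AND v) OR (E AND NOT v) = E):
= (a XOR e)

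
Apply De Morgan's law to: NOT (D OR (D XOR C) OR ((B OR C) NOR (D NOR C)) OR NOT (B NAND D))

NOT D AND NOT (D XOR C) AND NOT ((B OR C) NOR (D NOR C)) AND (B NAND D)
De Morgan's: NOT(OR of terms) = AND of negations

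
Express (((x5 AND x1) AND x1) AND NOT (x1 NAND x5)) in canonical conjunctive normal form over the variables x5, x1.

(x5 OR x1) AND (x5 OR NOT x1) AND (NOT x5 OR x1)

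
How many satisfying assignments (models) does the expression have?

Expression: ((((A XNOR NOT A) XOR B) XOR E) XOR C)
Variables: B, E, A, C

Satisfying assignments: (0,0,0,1), (0,0,1,1), (0,1,0,0), (0,1,1,0), (1,0,0,0), (1,0,1,0), (1,1,0,1), (1,1,1,1)
Count: 8 out of 16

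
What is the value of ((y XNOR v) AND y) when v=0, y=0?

Substituting: ((0 XNOR 0) AND 0)
= 0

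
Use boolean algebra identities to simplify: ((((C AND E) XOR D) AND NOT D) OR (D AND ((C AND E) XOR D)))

By distribution ((E AND v) OR (E AND NOT v) = E):
= ((C AND E) XOR D)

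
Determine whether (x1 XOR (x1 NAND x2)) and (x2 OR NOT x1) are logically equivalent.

Yes, they are equivalent — the two output columns agree on all 4 assignments:
x2 | x1 | Expression 1 | Expression 2
-------------------------------------
0 | 0 | 1 | 1
0 | 1 | 0 | 0
1 | 0 | 1 | 1
1 | 1 | 1 | 1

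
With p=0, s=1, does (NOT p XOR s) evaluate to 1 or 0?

Substituting: (NOT 0 XOR 1)
= 0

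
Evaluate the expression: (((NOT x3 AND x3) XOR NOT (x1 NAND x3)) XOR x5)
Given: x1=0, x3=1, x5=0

Substituting: (((NOT 1 AND 1) XOR NOT (0 NAND 1)) XOR 0)
= 0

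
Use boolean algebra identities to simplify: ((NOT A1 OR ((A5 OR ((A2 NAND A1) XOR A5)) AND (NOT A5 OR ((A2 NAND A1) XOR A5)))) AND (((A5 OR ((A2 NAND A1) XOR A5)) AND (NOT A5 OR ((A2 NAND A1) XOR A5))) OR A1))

By distribution ((E OR v) AND (E OR NOT v) = E) then distribution ((E OR v) AND (E OR NOT v) = E):
= ((A2 NAND A1) XOR A5)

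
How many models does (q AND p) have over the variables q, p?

Satisfying assignments: (1,1)
Count: 1 out of 4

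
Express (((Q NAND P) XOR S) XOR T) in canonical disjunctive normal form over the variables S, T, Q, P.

(NOT S AND NOT T AND NOT Q AND NOT P) OR (NOT S AND NOT T AND NOT Q AND P) OR (NOT S AND NOT T AND Q AND NOT P) OR (NOT S AND T AND Q AND P) OR (S AND NOT T AND Q AND P) OR (S AND T AND NOT Q AND NOT P) OR (S AND T AND NOT Q AND P) OR (S AND T AND Q AND NOT P)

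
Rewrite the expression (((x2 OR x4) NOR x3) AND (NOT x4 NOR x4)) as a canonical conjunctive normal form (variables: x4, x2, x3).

(x4 OR x2 OR x3) AND (x4 OR x2 OR NOT x3) AND (x4 OR NOT x2 OR x3) AND (x4 OR NOT x2 OR NOT x3) AND (NOT x4 OR x2 OR x3) AND (NOT x4 OR x2 OR NOT x3) AND (NOT x4 OR NOT x2 OR x3) AND (NOT x4 OR NOT x2 OR NOT x3)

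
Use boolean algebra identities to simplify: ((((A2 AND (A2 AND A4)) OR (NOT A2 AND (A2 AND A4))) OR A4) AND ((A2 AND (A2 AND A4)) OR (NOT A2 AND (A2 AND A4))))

By absorption (E AND (E OR v) = E) then distribution ((E AND v) OR (E AND NOT v) = E):
= (A2 AND A4)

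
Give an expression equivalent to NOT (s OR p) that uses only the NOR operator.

(((s NOR p) NOR (s NOR p)) NOR ((s NOR p) NOR (s NOR p)))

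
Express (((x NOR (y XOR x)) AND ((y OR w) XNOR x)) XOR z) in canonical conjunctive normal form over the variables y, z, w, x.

(y OR z OR w OR NOT x) AND (y OR z OR NOT w OR x) AND (y OR z OR NOT w OR NOT x) AND (y OR NOT z OR w OR x) AND (NOT y OR z OR w OR x) AND (NOT y OR z OR w OR NOT x) AND (NOT y OR z OR NOT w OR x) AND (NOT y OR z OR NOT w OR NOT x)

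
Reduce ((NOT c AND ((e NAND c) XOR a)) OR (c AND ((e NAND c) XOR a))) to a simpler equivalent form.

By distribution ((E AND v) OR (E AND NOT v) = E):
= ((e NAND c) XOR a)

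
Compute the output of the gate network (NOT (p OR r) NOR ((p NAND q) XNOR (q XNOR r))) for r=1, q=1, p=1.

Substituting: (NOT (1 OR 1) NOR ((1 NAND 1) XNOR (1 XNOR 1)))
= 1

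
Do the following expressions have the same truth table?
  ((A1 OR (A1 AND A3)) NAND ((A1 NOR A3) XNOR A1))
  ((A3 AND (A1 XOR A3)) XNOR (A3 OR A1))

No. Counterexample: with A1=1, A3=0, Expression 1 = 1 but Expression 2 = 0.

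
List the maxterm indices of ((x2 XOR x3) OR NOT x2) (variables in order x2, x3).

ΠM(3) = (NOT x2 OR NOT x3)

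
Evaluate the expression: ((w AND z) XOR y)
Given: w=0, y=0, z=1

Substituting: ((0 AND 1) XOR 0)
= 0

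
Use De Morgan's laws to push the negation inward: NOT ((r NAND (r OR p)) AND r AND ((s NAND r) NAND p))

NOT (r NAND (r OR p)) OR NOT r OR NOT ((s NAND r) NAND p)
De Morgan's: NOT(AND of terms) = OR of negations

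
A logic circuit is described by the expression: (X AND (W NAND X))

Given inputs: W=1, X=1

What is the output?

Substituting: (1 AND (1 NAND 1))
= 0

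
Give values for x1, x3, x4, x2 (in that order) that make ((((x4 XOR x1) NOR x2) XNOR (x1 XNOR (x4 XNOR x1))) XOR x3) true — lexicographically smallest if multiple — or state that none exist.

x1=0, x3=0, x4=0, x2=1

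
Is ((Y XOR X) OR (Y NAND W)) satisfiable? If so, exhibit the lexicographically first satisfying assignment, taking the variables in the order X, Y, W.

X=0, Y=0, W=0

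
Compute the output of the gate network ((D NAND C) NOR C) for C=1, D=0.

Substituting: ((0 NAND 1) NOR 1)
= 0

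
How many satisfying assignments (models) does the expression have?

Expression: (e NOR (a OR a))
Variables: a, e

Satisfying assignments: (0,0)
Count: 1 out of 4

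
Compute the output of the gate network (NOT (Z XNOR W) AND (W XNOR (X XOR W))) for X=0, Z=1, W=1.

Substituting: (NOT (1 XNOR 1) AND (1 XNOR (0 XOR 1)))
= 0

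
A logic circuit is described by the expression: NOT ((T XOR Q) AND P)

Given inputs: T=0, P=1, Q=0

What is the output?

Substituting: NOT ((0 XOR 0) AND 1)
= 1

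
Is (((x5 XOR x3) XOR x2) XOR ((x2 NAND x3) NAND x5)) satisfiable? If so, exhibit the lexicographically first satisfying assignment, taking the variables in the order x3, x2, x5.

x3=0, x2=0, x5=0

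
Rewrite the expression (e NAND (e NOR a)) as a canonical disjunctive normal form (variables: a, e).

(NOT a AND NOT e) OR (NOT a AND e) OR (a AND NOT e) OR (a AND e)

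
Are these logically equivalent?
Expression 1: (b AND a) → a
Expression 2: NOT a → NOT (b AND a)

Yes, Contrapositive is always equivalent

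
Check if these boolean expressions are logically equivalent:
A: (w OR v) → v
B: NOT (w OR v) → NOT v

No, Inverse is not equivalent to original (counterexample: v=0, w=1)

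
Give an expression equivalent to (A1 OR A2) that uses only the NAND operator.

((A1 NAND A1) NAND (A2 NAND A2))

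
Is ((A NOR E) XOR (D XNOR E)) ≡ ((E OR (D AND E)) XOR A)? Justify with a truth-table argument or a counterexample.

No. Counterexample: with A=0, D=0, E=1, Expression 1 = 0 but Expression 2 = 1.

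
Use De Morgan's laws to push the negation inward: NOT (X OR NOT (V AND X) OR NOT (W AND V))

NOT X AND (V AND X) AND (W AND V)
De Morgan's: NOT(OR of terms) = AND of negations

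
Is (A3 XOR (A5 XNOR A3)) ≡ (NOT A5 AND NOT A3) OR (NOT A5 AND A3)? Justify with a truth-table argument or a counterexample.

Yes, they are equivalent — the two output columns agree on all 4 assignments:
A5 | A3 | Expression 1 | Expression 2
-------------------------------------
0 | 0 | 1 | 1
0 | 1 | 1 | 1
1 | 0 | 0 | 0
1 | 1 | 0 | 0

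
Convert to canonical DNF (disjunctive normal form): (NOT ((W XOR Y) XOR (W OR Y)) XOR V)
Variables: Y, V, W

(NOT Y AND NOT V AND NOT W) OR (NOT Y AND NOT V AND W) OR (Y AND NOT V AND NOT W) OR (Y AND V AND W)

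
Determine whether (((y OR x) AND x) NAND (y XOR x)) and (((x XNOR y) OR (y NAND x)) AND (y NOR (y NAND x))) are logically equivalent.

No. Counterexample: with x=0, y=0, Expression 1 = 1 but Expression 2 = 0.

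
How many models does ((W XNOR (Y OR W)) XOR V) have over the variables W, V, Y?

Satisfying assignments: (0,0,0), (0,1,1), (1,0,0), (1,0,1)
Count: 4 out of 8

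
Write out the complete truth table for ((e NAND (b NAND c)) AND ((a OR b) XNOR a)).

c | a | e | b | Output
----------------------
0 | 0 | 0 | 0 | 1
0 | 0 | 0 | 1 | 0
0 | 0 | 1 | 0 | 0
0 | 0 | 1 | 1 | 0
0 | 1 | 0 | 0 | 1
0 | 1 | 0 | 1 | 1
0 | 1 | 1 | 0 | 0
0 | 1 | 1 | 1 | 0
1 | 0 | 0 | 0 | 1
1 | 0 | 0 | 1 | 0
1 | 0 | 1 | 0 | 0
1 | 0 | 1 | 1 | 0
1 | 1 | 0 | 0 | 1
1 | 1 | 0 | 1 | 1
1 | 1 | 1 | 0 | 0
1 | 1 | 1 | 1 | 1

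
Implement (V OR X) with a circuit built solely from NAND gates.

((V NAND V) NAND (X NAND X))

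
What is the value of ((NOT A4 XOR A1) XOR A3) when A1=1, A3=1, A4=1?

Substituting: ((NOT 1 XOR 1) XOR 1)
= 0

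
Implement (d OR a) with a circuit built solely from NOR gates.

((d NOR a) NOR (d NOR a))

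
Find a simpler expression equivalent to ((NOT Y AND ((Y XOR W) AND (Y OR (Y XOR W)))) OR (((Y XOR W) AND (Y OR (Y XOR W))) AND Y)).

By distribution ((E AND v) OR (E AND NOT v) = E) then absorption (E AND (E OR v) = E):
= (Y XOR W)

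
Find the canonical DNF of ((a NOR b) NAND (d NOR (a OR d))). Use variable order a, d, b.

(NOT a AND NOT d AND b) OR (NOT a AND d AND NOT b) OR (NOT a AND d AND b) OR (a AND NOT d AND NOT b) OR (a AND NOT d AND b) OR (a AND d AND NOT b) OR (a AND d AND b)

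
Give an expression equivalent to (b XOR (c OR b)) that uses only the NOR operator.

((((b NOR ((c NOR b) NOR (c NOR b))) NOR (b NOR ((c NOR b) NOR (c NOR b)))) NOR ((b NOR ((c NOR b) NOR (c NOR b))) NOR (b NOR ((c NOR b) NOR (c NOR b))))) NOR ((((b NOR b) NOR (((c NOR b) NOR (c NOR b)) NOR ((c NOR b) NOR (c NOR b)))) NOR ((b NOR b) NOR (((c NOR b) NOR (c NOR b)) NOR ((c NOR b) NOR (c NOR b))))) NOR (((b NOR b) NOR (((c NOR b) NOR (c NOR b)) NOR ((c NOR b) NOR (c NOR b)))) NOR ((b NOR b) NOR (((c NOR b) NOR (c NOR b)) NOR ((c NOR b) NOR (c NOR b)))))))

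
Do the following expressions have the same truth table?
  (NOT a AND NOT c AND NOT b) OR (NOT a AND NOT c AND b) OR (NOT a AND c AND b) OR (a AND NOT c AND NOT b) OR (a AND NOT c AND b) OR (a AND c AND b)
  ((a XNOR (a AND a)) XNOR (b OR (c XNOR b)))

Yes, they are equivalent — the two output columns agree on all 8 assignments:
a | c | b | Expression 1 | Expression 2
---------------------------------------
0 | 0 | 0 | 1 | 1
0 | 0 | 1 | 1 | 1
0 | 1 | 0 | 0 | 0
0 | 1 | 1 | 1 | 1
1 | 0 | 0 | 1 | 1
1 | 0 | 1 | 1 | 1
1 | 1 | 0 | 0 | 0
1 | 1 | 1 | 1 | 1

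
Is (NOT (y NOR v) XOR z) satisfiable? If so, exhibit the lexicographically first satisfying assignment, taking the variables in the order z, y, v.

z=0, y=0, v=1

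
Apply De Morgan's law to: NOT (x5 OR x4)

NOT x5 AND NOT x4
De Morgan's: NOT(OR of terms) = AND of negations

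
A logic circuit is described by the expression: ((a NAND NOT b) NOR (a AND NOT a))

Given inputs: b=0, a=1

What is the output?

Substituting: ((1 NAND NOT 0) NOR (1 AND NOT 1))
= 1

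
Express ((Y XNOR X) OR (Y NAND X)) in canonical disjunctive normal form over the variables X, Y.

(NOT X AND NOT Y) OR (NOT X AND Y) OR (X AND NOT Y) OR (X AND Y)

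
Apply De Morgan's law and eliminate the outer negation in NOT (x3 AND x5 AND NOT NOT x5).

NOT x3 OR NOT x5 OR NOT x5
De Morgan's: NOT(AND of terms) = OR of negations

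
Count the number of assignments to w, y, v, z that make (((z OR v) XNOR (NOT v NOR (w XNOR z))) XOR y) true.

Satisfying assignments: (0,0,0,0), (0,0,1,1), (0,1,0,1), (0,1,1,0), (1,0,0,0), (1,0,1,0), (1,1,0,1), (1,1,1,1)
Count: 8 out of 16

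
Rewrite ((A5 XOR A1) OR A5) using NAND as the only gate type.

((((A5 NAND (A5 NAND A1)) NAND (A1 NAND (A5 NAND A1))) NAND ((A5 NAND (A5 NAND A1)) NAND (A1 NAND (A5 NAND A1)))) NAND (A5 NAND A5))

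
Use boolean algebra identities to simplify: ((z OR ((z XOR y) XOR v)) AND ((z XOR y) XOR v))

By absorption (E AND (E OR v) = E):
= ((z XOR y) XOR v)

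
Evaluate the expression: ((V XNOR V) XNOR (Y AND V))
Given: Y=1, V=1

Substituting: ((1 XNOR 1) XNOR (1 AND 1))
= 1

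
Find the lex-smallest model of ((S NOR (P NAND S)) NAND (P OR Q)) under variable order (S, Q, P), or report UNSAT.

S=0, Q=0, P=0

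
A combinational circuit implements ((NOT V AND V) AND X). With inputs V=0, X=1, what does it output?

Substituting: ((NOT 0 AND 0) AND 1)
= 0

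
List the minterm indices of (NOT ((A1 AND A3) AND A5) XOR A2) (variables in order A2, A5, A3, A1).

Σm(0, 1, 2, 3, 4, 5, 6, 15) = (NOT A2 AND NOT A5 AND NOT A3 AND NOT A1) OR (NOT A2 AND NOT A5 AND NOT A3 AND A1) OR (NOT A2 AND NOT A5 AND A3 AND NOT A1) OR (NOT A2 AND NOT A5 AND A3 AND A1) OR (NOT A2 AND A5 AND NOT A3 AND NOT A1) OR (NOT A2 AND A5 AND NOT A3 AND A1) OR (NOT A2 AND A5 AND A3 AND NOT A1) OR (A2 AND A5 AND A3 AND A1)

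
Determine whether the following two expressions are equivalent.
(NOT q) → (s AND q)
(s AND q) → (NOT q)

No, Converse is not equivalent to original (counterexample: q=0, s=0)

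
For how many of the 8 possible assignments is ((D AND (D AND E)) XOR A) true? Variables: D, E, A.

Satisfying assignments: (0,0,1), (0,1,1), (1,0,1), (1,1,0)
Count: 4 out of 8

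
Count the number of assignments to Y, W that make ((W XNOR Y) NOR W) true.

Satisfying assignments: (1,0)
Count: 1 out of 4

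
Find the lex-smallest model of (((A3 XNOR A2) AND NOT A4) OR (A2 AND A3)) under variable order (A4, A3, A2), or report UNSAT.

A4=0, A3=0, A2=0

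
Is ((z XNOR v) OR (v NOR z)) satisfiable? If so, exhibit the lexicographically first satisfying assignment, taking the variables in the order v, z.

v=0, z=0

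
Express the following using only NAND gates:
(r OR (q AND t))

((r NAND r) NAND (((q NAND t) NAND (q NAND t)) NAND ((q NAND t) NAND (q NAND t))))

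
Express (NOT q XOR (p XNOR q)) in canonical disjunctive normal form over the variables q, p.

(NOT q AND p) OR (q AND p)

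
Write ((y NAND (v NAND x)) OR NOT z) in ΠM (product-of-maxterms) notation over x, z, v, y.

ΠM(5, 7, 13) = (x OR NOT z OR v OR NOT y) AND (x OR NOT z OR NOT v OR NOT y) AND (NOT x OR NOT z OR v OR NOT y)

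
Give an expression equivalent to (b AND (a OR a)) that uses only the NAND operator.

((b NAND ((a NAND a) NAND (a NAND a))) NAND (b NAND ((a NAND a) NAND (a NAND a))))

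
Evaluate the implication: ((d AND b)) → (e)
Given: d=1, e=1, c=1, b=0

Antecedent ((d AND b)) = 0; consequent (e) = 1.
0 → 1 = 1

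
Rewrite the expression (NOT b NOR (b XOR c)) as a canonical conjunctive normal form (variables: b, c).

(b OR c) AND (b OR NOT c) AND (NOT b OR c)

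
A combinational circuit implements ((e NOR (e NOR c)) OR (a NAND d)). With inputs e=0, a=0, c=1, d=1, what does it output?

Substituting: ((0 NOR (0 NOR 1)) OR (0 NAND 1))
= 1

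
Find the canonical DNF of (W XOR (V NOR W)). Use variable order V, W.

(NOT V AND NOT W) OR (NOT V AND W) OR (V AND W)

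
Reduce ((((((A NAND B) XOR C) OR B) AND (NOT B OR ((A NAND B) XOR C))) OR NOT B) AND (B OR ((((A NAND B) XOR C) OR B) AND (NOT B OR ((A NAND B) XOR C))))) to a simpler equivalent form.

By distribution ((E OR v) AND (E OR NOT v) = E) then distribution ((E OR v) AND (E OR NOT v) = E):
= ((A NAND B) XOR C)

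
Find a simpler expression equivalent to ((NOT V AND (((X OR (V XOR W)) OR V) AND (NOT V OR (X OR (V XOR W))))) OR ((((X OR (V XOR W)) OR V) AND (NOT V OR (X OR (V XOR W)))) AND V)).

By distribution ((E AND v) OR (E AND NOT v) = E) then distribution ((E OR v) AND (E OR NOT v) = E):
= (X OR (V XOR W))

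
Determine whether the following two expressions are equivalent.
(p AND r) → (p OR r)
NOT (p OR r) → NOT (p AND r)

Yes, Contrapositive is always equivalent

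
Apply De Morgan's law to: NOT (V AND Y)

NOT V OR NOT Y
De Morgan's: NOT(AND of terms) = OR of negations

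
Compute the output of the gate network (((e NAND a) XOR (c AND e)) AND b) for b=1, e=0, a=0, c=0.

Substituting: (((0 NAND 0) XOR (0 AND 0)) AND 1)
= 1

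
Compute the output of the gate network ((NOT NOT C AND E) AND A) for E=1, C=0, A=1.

Substituting: ((NOT NOT 0 AND 1) AND 1)
= 0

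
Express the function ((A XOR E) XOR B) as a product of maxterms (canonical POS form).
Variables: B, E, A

ΠM(0, 3, 5, 6) = (B OR E OR A) AND (B OR NOT E OR NOT A) AND (NOT B OR E OR NOT A) AND (NOT B OR NOT E OR A)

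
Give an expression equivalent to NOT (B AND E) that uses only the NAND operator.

(((B NAND E) NAND (B NAND E)) NAND ((B NAND E) NAND (B NAND E)))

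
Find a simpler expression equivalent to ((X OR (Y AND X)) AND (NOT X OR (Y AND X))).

By distribution ((E OR v) AND (E OR NOT v) = E):
= (Y AND X)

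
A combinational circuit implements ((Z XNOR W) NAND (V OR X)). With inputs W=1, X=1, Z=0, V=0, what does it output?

Substituting: ((0 XNOR 1) NAND (0 OR 1))
= 1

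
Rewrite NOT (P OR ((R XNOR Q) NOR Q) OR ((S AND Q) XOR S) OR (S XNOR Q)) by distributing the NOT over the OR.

NOT P AND NOT ((R XNOR Q) NOR Q) AND NOT ((S AND Q) XOR S) AND NOT (S XNOR Q)
De Morgan's: NOT(OR of terms) = AND of negations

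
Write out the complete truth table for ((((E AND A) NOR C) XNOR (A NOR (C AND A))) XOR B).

B | E | C | A | Output
----------------------
0 | 0 | 0 | 0 | 1
0 | 0 | 0 | 1 | 0
0 | 0 | 1 | 0 | 0
0 | 0 | 1 | 1 | 1
0 | 1 | 0 | 0 | 1
0 | 1 | 0 | 1 | 1
0 | 1 | 1 | 0 | 0
0 | 1 | 1 | 1 | 1
1 | 0 | 0 | 0 | 0
1 | 0 | 0 | 1 | 1
1 | 0 | 1 | 0 | 1
1 | 0 | 1 | 1 | 0
1 | 1 | 0 | 0 | 0
1 | 1 | 0 | 1 | 0
1 | 1 | 1 | 0 | 1
1 | 1 | 1 | 1 | 0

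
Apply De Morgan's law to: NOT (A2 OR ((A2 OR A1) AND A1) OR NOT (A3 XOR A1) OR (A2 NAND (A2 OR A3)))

NOT A2 AND NOT ((A2 OR A1) AND A1) AND (A3 XOR A1) AND NOT (A2 NAND (A2 OR A3))
De Morgan's: NOT(OR of terms) = AND of negations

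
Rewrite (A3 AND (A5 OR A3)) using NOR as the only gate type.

((A3 NOR A3) NOR (((A5 NOR A3) NOR (A5 NOR A3)) NOR ((A5 NOR A3) NOR (A5 NOR A3))))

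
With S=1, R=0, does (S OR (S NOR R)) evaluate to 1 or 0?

Substituting: (1 OR (1 NOR 0))
= 1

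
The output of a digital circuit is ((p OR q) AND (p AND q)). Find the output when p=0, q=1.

Substituting: ((0 OR 1) AND (0 AND 1))
= 0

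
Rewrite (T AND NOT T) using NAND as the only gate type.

((T NAND (T NAND T)) NAND (T NAND (T NAND T)))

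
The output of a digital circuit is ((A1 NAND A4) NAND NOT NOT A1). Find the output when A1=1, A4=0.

Substituting: ((1 NAND 0) NAND NOT NOT 1)
= 0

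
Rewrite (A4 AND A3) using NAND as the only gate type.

((A4 NAND A3) NAND (A4 NAND A3))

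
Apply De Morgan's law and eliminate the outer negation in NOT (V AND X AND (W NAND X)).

NOT V OR NOT X OR NOT (W NAND X)
De Morgan's: NOT(AND of terms) = OR of negations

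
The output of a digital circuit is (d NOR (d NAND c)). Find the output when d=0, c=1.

Substituting: (0 NOR (0 NAND 1))
= 0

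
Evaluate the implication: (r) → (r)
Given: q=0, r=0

Antecedent (r) = 0; consequent (r) = 0.
0 → 0 = 1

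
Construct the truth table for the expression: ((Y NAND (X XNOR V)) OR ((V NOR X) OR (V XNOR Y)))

Y | X | V | Output
------------------
0 | 0 | 0 | 1
0 | 0 | 1 | 1
0 | 1 | 0 | 1
0 | 1 | 1 | 1
1 | 0 | 0 | 1
1 | 0 | 1 | 1
1 | 1 | 0 | 1
1 | 1 | 1 | 1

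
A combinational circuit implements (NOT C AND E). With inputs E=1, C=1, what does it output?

Substituting: (NOT 1 AND 1)
= 0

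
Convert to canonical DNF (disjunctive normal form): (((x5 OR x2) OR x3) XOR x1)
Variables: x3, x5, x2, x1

(NOT x3 AND NOT x5 AND NOT x2 AND x1) OR (NOT x3 AND NOT x5 AND x2 AND NOT x1) OR (NOT x3 AND x5 AND NOT x2 AND NOT x1) OR (NOT x3 AND x5 AND x2 AND NOT x1) OR (x3 AND NOT x5 AND NOT x2 AND NOT x1) OR (x3 AND NOT x5 AND x2 AND NOT x1) OR (x3 AND x5 AND NOT x2 AND NOT x1) OR (x3 AND x5 AND x2 AND NOT x1)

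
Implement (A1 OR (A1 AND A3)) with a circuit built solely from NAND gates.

((A1 NAND A1) NAND (((A1 NAND A3) NAND (A1 NAND A3)) NAND ((A1 NAND A3) NAND (A1 NAND A3))))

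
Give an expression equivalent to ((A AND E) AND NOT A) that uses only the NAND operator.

((((A NAND E) NAND (A NAND E)) NAND (A NAND A)) NAND (((A NAND E) NAND (A NAND E)) NAND (A NAND A)))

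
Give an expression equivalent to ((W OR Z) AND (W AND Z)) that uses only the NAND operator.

((((W NAND W) NAND (Z NAND Z)) NAND ((W NAND Z) NAND (W NAND Z))) NAND (((W NAND W) NAND (Z NAND Z)) NAND ((W NAND Z) NAND (W NAND Z))))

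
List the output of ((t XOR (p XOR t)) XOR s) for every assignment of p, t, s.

p | t | s | Output
------------------
0 | 0 | 0 | 0
0 | 0 | 1 | 1
0 | 1 | 0 | 0
0 | 1 | 1 | 1
1 | 0 | 0 | 1
1 | 0 | 1 | 0
1 | 1 | 0 | 1
1 | 1 | 1 | 0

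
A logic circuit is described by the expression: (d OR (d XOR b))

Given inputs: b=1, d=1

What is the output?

Substituting: (1 OR (1 XOR 1))
= 1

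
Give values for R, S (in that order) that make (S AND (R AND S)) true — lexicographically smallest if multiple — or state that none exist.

R=1, S=1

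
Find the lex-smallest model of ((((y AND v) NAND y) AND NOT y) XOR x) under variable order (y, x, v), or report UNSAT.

y=0, x=0, v=0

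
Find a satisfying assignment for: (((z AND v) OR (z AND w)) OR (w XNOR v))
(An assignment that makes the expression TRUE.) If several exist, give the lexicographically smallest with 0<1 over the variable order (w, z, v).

w=0, z=0, v=0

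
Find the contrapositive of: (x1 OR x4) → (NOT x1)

Contrapositive: x1 → NOT (x1 OR x4)
Note: A statement and its contrapositive are logically equivalent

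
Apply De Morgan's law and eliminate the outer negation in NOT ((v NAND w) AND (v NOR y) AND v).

NOT (v NAND w) OR NOT (v NOR y) OR NOT v
De Morgan's: NOT(AND of terms) = OR of negations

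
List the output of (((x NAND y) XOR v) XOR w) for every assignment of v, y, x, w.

v | y | x | w | Output
----------------------
0 | 0 | 0 | 0 | 1
0 | 0 | 0 | 1 | 0
0 | 0 | 1 | 0 | 1
0 | 0 | 1 | 1 | 0
0 | 1 | 0 | 0 | 1
0 | 1 | 0 | 1 | 0
0 | 1 | 1 | 0 | 0
0 | 1 | 1 | 1 | 1
1 | 0 | 0 | 0 | 0
1 | 0 | 0 | 1 | 1
1 | 0 | 1 | 0 | 0
1 | 0 | 1 | 1 | 1
1 | 1 | 0 | 0 | 0
1 | 1 | 0 | 1 | 1
1 | 1 | 1 | 0 | 1
1 | 1 | 1 | 1 | 0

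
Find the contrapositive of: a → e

Contrapositive: NOT e → NOT a
Note: A statement and its contrapositive are logically equivalent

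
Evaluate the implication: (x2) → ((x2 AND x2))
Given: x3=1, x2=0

Antecedent (x2) = 0; consequent ((x2 AND x2)) = 0.
0 → 0 = 1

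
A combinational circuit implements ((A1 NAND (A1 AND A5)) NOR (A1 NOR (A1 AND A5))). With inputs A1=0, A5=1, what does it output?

Substituting: ((0 NAND (0 AND 1)) NOR (0 NOR (0 AND 1)))
= 0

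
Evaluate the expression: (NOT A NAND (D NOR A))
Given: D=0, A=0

Substituting: (NOT 0 NAND (0 NOR 0))
= 0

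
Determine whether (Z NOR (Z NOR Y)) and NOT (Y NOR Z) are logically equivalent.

No. Counterexample: with Z=1, Y=0, Expression 1 = 0 but Expression 2 = 1.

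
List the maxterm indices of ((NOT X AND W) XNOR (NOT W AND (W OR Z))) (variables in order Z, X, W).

ΠM(1, 4, 5, 6) = (Z OR X OR NOT W) AND (NOT Z OR X OR W) AND (NOT Z OR X OR NOT W) AND (NOT Z OR NOT X OR W)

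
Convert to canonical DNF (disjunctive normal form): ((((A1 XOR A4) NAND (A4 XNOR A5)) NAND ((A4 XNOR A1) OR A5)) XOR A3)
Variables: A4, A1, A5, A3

(NOT A4 AND NOT A1 AND NOT A5 AND A3) OR (NOT A4 AND NOT A1 AND A5 AND A3) OR (NOT A4 AND A1 AND NOT A5 AND NOT A3) OR (NOT A4 AND A1 AND A5 AND A3) OR (A4 AND NOT A1 AND NOT A5 AND NOT A3) OR (A4 AND NOT A1 AND A5 AND NOT A3) OR (A4 AND A1 AND NOT A5 AND A3) OR (A4 AND A1 AND A5 AND A3)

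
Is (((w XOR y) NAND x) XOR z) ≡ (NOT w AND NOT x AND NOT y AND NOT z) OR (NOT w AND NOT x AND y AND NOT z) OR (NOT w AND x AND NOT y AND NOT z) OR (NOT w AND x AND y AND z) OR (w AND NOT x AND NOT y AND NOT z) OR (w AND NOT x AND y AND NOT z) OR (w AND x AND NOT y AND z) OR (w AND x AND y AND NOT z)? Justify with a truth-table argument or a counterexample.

Yes, they are equivalent — the two output columns agree on all 16 assignments:
w | x | y | z | Expression 1 | Expression 2
-------------------------------------------
0 | 0 | 0 | 0 | 1 | 1
0 | 0 | 0 | 1 | 0 | 0
0 | 0 | 1 | 0 | 1 | 1
0 | 0 | 1 | 1 | 0 | 0
0 | 1 | 0 | 0 | 1 | 1
0 | 1 | 0 | 1 | 0 | 0
0 | 1 | 1 | 0 | 0 | 0
0 | 1 | 1 | 1 | 1 | 1
1 | 0 | 0 | 0 | 1 | 1
1 | 0 | 0 | 1 | 0 | 0
1 | 0 | 1 | 0 | 1 | 1
1 | 0 | 1 | 1 | 0 | 0
1 | 1 | 0 | 0 | 0 | 0
1 | 1 | 0 | 1 | 1 | 1
1 | 1 | 1 | 0 | 1 | 1
1 | 1 | 1 | 1 | 0 | 0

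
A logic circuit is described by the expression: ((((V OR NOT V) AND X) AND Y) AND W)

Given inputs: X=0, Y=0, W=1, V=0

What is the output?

Substituting: ((((0 OR NOT 0) AND 0) AND 0) AND 1)
= 0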